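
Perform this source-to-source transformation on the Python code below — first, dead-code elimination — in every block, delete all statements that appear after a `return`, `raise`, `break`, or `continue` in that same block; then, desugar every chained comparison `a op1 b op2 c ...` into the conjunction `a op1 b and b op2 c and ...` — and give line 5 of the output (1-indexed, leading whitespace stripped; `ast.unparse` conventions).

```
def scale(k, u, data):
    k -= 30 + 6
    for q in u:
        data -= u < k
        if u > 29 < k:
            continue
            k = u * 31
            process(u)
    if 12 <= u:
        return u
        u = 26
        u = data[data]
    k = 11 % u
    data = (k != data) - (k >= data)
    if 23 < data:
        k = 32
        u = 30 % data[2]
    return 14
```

if u > 29 and 29 < k:

Transformed code:
def scale(k, u, data):
    k -= 30 + 6
    for q in u:
        data -= u < k
        if u > 29 and 29 < k:
            continue
    if 12 <= u:
        return u
    k = 11 % u
    data = (k != data) - (k >= data)
    if 23 < data:
        k = 32
        u = 30 % data[2]
    return 14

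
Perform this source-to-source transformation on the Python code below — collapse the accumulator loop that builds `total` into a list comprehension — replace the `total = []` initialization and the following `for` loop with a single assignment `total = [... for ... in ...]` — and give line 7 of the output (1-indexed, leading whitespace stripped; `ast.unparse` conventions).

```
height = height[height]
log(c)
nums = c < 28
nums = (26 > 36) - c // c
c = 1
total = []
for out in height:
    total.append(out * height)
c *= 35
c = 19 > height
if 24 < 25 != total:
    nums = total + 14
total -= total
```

Transformed code:
height = height[height]
log(c)
nums = c < 28
nums = (26 > 36) - c // c
c = 1
total = [out * height for out in height]
c *= 35
c = 19 > height
if 24 < 25 != total:
    nums = total + 14
total -= total

c *= 35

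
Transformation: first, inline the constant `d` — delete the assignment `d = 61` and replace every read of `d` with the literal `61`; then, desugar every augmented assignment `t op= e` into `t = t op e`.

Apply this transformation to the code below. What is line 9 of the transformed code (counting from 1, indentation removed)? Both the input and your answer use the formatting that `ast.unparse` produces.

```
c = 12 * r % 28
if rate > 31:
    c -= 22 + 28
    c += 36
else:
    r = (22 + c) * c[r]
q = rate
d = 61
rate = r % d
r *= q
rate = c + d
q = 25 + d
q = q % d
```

r = r * q

Transformed code:
c = 12 * r % 28
if rate > 31:
    c = c - (22 + 28)
    c = c + 36
else:
    r = (22 + c) * c[r]
q = rate
rate = r % 61
r = r * q
rate = c + 61
q = 25 + 61
q = q % 61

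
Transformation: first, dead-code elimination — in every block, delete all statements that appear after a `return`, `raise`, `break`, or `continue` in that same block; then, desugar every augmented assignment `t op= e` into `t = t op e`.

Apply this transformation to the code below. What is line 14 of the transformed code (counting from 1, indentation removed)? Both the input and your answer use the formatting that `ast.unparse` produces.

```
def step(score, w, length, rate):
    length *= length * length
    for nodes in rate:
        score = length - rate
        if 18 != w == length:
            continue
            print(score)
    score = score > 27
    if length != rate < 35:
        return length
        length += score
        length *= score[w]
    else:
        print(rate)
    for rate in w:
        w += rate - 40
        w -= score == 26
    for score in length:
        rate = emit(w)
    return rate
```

Transformed code:
def step(score, w, length, rate):
    length = length * (length * length)
    for nodes in rate:
        score = length - rate
        if 18 != w == length:
            continue
    score = score > 27
    if length != rate < 35:
        return length
    else:
        print(rate)
    for rate in w:
        w = w + (rate - 40)
        w = w - (score == 26)
    for score in length:
        rate = emit(w)
    return rate

w = w - (score == 26)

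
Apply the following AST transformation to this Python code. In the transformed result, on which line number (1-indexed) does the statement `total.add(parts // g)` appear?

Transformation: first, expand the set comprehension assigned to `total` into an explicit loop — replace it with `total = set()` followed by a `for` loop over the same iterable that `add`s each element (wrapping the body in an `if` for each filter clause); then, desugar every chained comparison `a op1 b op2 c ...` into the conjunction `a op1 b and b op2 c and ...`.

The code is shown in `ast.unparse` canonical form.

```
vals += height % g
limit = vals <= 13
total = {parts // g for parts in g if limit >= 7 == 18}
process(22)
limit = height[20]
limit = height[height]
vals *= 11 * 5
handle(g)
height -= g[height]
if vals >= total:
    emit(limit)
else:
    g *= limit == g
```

6

Transformed code:
vals += height % g
limit = vals <= 13
total = set()
for parts in g:
    if limit >= 7 and 7 == 18:
        total.add(parts // g)
process(22)
limit = height[20]
limit = height[height]
vals *= 11 * 5
handle(g)
height -= g[height]
if vals >= total:
    emit(limit)
else:
    g *= limit == g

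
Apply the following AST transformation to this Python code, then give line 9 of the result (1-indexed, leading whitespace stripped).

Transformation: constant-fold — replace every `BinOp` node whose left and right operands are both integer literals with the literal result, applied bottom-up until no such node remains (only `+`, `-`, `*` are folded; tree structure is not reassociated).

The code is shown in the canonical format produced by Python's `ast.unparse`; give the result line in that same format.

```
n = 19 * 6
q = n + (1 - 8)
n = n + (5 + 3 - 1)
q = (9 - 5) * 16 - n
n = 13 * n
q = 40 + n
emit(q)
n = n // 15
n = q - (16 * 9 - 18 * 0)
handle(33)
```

Transformed code:
n = 114
q = n + -7
n = n + 7
q = 64 - n
n = 13 * n
q = 40 + n
emit(q)
n = n // 15
n = q - 144
handle(33)

n = q - 144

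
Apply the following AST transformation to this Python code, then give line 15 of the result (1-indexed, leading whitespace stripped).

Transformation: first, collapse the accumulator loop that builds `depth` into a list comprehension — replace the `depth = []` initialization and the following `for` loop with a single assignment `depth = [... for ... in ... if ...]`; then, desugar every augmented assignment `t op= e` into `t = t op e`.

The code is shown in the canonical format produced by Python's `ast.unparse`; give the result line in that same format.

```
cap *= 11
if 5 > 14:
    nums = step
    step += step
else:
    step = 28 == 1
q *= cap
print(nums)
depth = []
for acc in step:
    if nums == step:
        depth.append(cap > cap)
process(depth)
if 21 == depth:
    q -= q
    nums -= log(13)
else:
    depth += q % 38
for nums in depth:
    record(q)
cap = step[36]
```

depth = depth + q % 38

Transformed code:
cap = cap * 11
if 5 > 14:
    nums = step
    step = step + step
else:
    step = 28 == 1
q = q * cap
print(nums)
depth = [cap > cap for acc in step if nums == step]
process(depth)
if 21 == depth:
    q = q - q
    nums = nums - log(13)
else:
    depth = depth + q % 38
for nums in depth:
    record(q)
cap = step[36]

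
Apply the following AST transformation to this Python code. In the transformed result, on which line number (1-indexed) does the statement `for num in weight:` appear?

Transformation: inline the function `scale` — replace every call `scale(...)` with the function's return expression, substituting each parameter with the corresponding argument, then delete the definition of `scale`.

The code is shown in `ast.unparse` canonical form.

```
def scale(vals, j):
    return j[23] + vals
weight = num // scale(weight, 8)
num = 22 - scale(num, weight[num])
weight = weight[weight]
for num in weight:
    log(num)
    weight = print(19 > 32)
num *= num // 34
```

Transformed code:
weight = num // (8[23] + weight)
num = 22 - (weight[num][23] + num)
weight = weight[weight]
for num in weight:
    log(num)
    weight = print(19 > 32)
num *= num // 34

4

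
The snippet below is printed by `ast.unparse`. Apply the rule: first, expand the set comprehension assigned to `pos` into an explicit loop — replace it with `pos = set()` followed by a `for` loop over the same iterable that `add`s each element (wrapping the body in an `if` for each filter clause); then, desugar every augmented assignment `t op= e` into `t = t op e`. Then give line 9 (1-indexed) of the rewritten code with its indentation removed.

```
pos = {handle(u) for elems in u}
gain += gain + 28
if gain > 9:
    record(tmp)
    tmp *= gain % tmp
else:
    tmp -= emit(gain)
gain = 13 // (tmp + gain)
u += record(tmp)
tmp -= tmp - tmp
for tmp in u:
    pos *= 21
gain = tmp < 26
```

tmp = tmp - emit(gain)

Transformed code:
pos = set()
for elems in u:
    pos.add(handle(u))
gain = gain + (gain + 28)
if gain > 9:
    record(tmp)
    tmp = tmp * (gain % tmp)
else:
    tmp = tmp - emit(gain)
gain = 13 // (tmp + gain)
u = u + record(tmp)
tmp = tmp - (tmp - tmp)
for tmp in u:
    pos = pos * 21
gain = tmp < 26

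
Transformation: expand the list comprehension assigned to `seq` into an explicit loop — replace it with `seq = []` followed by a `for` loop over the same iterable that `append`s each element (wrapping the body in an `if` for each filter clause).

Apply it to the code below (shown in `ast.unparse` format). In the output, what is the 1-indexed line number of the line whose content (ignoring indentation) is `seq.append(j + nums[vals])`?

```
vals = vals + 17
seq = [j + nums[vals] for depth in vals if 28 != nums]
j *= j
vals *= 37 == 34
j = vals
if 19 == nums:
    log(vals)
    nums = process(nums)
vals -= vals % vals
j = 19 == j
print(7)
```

5

Transformed code:
vals = vals + 17
seq = []
for depth in vals:
    if 28 != nums:
        seq.append(j + nums[vals])
j *= j
vals *= 37 == 34
j = vals
if 19 == nums:
    log(vals)
    nums = process(nums)
vals -= vals % vals
j = 19 == j
print(7)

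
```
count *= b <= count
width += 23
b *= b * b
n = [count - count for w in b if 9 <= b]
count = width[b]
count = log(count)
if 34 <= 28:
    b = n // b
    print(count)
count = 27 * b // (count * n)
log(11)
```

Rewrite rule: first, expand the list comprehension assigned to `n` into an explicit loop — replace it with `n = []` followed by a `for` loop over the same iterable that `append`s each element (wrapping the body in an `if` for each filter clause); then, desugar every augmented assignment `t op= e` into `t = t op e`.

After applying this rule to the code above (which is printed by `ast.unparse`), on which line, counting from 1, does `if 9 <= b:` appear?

Transformed code:
count = count * (b <= count)
width = width + 23
b = b * (b * b)
n = []
for w in b:
    if 9 <= b:
        n.append(count - count)
count = width[b]
count = log(count)
if 34 <= 28:
    b = n // b
    print(count)
count = 27 * b // (count * n)
log(11)

6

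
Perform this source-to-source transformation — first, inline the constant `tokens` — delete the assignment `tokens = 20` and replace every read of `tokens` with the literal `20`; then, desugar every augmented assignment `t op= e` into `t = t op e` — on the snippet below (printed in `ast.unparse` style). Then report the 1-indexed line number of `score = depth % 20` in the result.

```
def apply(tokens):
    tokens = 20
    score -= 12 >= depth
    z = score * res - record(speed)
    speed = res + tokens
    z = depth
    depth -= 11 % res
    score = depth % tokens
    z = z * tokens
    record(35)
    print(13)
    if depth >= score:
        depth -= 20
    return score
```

7

Transformed code:
def apply(tokens):
    score = score - (12 >= depth)
    z = score * res - record(speed)
    speed = res + 20
    z = depth
    depth = depth - 11 % res
    score = depth % 20
    z = z * 20
    record(35)
    print(13)
    if depth >= score:
        depth = depth - 20
    return score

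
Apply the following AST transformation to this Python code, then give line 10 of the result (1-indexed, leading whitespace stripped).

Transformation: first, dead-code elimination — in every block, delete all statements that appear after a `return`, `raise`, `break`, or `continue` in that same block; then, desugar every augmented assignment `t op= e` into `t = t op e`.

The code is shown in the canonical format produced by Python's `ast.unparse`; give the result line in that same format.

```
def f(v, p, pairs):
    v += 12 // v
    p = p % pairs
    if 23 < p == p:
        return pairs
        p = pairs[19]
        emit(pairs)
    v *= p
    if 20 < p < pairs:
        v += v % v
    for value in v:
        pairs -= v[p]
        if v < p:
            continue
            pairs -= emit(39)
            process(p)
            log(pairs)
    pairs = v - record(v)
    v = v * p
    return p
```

pairs = pairs - v[p]

Transformed code:
def f(v, p, pairs):
    v = v + 12 // v
    p = p % pairs
    if 23 < p == p:
        return pairs
    v = v * p
    if 20 < p < pairs:
        v = v + v % v
    for value in v:
        pairs = pairs - v[p]
        if v < p:
            continue
    pairs = v - record(v)
    v = v * p
    return p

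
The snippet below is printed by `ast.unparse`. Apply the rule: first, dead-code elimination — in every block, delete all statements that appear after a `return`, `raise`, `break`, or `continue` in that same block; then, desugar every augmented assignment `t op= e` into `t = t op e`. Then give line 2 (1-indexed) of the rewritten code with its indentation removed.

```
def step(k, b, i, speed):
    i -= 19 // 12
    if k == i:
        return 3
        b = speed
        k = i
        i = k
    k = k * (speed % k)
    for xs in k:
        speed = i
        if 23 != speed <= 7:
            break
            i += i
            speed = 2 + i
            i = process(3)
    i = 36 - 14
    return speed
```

i = i - 19 // 12

Transformed code:
def step(k, b, i, speed):
    i = i - 19 // 12
    if k == i:
        return 3
    k = k * (speed % k)
    for xs in k:
        speed = i
        if 23 != speed <= 7:
            break
    i = 36 - 14
    return speed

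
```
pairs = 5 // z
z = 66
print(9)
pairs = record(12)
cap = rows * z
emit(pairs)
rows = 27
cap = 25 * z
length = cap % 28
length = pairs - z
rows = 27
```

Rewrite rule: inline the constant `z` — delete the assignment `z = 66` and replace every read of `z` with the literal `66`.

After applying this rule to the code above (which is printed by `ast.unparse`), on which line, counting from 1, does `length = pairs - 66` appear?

9

Transformed code:
pairs = 5 // 66
print(9)
pairs = record(12)
cap = rows * 66
emit(pairs)
rows = 27
cap = 25 * 66
length = cap % 28
length = pairs - 66
rows = 27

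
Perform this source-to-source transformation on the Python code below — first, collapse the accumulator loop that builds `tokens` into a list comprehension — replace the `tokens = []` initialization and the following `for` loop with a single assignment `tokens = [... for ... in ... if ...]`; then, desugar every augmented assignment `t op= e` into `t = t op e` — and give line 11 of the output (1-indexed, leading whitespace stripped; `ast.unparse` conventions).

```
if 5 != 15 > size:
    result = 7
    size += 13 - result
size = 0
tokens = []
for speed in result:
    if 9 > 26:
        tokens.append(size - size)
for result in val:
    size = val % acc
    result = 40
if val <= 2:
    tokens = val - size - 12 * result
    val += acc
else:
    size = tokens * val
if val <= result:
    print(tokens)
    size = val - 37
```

Transformed code:
if 5 != 15 > size:
    result = 7
    size = size + (13 - result)
size = 0
tokens = [size - size for speed in result if 9 > 26]
for result in val:
    size = val % acc
    result = 40
if val <= 2:
    tokens = val - size - 12 * result
    val = val + acc
else:
    size = tokens * val
if val <= result:
    print(tokens)
    size = val - 37

val = val + acc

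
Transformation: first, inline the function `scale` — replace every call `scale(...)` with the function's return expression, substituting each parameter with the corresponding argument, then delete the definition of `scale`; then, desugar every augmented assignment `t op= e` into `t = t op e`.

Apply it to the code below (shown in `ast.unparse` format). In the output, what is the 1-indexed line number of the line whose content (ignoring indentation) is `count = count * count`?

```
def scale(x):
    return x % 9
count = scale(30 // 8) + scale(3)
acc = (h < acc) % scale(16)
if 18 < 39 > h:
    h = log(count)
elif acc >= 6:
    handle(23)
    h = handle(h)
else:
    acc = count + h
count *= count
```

Transformed code:
count = 30 // 8 % 9 + 3 % 9
acc = (h < acc) % (16 % 9)
if 18 < 39 > h:
    h = log(count)
elif acc >= 6:
    handle(23)
    h = handle(h)
else:
    acc = count + h
count = count * count

10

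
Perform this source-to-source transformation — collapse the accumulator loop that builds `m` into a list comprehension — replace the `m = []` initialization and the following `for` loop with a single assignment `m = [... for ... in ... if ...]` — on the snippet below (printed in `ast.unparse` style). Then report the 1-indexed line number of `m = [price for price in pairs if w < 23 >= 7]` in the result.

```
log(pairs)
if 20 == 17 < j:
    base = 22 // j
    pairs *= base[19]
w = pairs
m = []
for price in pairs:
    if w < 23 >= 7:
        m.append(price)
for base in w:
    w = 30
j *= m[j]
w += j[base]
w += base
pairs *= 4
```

6

Transformed code:
log(pairs)
if 20 == 17 < j:
    base = 22 // j
    pairs *= base[19]
w = pairs
m = [price for price in pairs if w < 23 >= 7]
for base in w:
    w = 30
j *= m[j]
w += j[base]
w += base
pairs *= 4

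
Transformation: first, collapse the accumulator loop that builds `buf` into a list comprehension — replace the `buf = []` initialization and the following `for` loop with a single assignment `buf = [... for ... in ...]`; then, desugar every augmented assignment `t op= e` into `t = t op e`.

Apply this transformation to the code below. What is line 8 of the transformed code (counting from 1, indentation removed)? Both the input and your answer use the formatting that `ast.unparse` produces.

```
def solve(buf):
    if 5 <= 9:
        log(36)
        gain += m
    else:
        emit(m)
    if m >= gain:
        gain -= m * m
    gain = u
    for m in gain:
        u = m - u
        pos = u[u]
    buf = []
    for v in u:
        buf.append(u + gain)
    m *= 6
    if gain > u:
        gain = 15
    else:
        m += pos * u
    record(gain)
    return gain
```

Transformed code:
def solve(buf):
    if 5 <= 9:
        log(36)
        gain = gain + m
    else:
        emit(m)
    if m >= gain:
        gain = gain - m * m
    gain = u
    for m in gain:
        u = m - u
        pos = u[u]
    buf = [u + gain for v in u]
    m = m * 6
    if gain > u:
        gain = 15
    else:
        m = m + pos * u
    record(gain)
    return gain

gain = gain - m * m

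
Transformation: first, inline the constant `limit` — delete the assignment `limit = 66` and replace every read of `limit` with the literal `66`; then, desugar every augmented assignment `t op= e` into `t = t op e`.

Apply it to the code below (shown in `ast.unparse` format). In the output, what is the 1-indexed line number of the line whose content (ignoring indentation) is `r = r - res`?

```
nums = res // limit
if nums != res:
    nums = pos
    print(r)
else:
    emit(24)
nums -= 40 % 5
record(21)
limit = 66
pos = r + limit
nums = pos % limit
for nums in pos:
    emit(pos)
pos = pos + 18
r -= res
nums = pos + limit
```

Transformed code:
nums = res // 66
if nums != res:
    nums = pos
    print(r)
else:
    emit(24)
nums = nums - 40 % 5
record(21)
pos = r + 66
nums = pos % 66
for nums in pos:
    emit(pos)
pos = pos + 18
r = r - res
nums = pos + 66

14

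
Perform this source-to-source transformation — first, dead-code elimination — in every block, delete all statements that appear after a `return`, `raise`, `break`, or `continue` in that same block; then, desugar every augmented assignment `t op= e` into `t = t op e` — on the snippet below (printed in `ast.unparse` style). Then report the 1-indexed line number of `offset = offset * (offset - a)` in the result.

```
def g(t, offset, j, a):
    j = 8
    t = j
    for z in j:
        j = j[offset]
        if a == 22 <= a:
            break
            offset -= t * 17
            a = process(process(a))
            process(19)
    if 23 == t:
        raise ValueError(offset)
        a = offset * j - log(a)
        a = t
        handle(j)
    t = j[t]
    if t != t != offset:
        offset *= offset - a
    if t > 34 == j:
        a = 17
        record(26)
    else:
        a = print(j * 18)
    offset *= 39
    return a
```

Transformed code:
def g(t, offset, j, a):
    j = 8
    t = j
    for z in j:
        j = j[offset]
        if a == 22 <= a:
            break
    if 23 == t:
        raise ValueError(offset)
    t = j[t]
    if t != t != offset:
        offset = offset * (offset - a)
    if t > 34 == j:
        a = 17
        record(26)
    else:
        a = print(j * 18)
    offset = offset * 39
    return a

12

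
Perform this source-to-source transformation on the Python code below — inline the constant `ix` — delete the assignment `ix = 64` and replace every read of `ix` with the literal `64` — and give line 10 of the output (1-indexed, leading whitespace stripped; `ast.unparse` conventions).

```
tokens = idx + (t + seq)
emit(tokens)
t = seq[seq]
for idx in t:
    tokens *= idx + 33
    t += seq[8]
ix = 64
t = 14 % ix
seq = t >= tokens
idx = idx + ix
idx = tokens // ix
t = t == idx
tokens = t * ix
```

idx = tokens // 64

Transformed code:
tokens = idx + (t + seq)
emit(tokens)
t = seq[seq]
for idx in t:
    tokens *= idx + 33
    t += seq[8]
t = 14 % 64
seq = t >= tokens
idx = idx + 64
idx = tokens // 64
t = t == idx
tokens = t * 64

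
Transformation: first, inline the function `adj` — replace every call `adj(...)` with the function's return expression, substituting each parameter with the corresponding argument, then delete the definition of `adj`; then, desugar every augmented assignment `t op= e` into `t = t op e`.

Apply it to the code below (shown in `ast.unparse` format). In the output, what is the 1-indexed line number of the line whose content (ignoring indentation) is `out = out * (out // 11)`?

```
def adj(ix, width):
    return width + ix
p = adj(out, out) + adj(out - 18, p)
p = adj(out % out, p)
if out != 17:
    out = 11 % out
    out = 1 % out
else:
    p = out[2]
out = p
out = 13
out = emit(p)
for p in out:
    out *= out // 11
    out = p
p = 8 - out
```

12

Transformed code:
p = out + out + (p + (out - 18))
p = p + out % out
if out != 17:
    out = 11 % out
    out = 1 % out
else:
    p = out[2]
out = p
out = 13
out = emit(p)
for p in out:
    out = out * (out // 11)
    out = p
p = 8 - out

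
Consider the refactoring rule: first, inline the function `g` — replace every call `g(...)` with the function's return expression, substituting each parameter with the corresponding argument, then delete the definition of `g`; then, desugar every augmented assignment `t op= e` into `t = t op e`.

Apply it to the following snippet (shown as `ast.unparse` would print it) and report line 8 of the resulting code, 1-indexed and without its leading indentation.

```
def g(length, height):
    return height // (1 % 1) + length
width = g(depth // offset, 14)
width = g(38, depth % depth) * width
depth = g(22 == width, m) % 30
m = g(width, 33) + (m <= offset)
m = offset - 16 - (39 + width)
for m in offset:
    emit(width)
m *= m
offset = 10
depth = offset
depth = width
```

m = m * m

Transformed code:
width = 14 // (1 % 1) + depth // offset
width = (depth % depth // (1 % 1) + 38) * width
depth = (m // (1 % 1) + (22 == width)) % 30
m = 33 // (1 % 1) + width + (m <= offset)
m = offset - 16 - (39 + width)
for m in offset:
    emit(width)
m = m * m
offset = 10
depth = offset
depth = width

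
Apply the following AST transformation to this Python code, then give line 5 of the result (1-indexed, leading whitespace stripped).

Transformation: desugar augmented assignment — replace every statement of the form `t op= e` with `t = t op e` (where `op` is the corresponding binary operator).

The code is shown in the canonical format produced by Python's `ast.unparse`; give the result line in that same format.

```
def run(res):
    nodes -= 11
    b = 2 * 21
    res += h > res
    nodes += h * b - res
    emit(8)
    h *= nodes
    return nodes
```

nodes = nodes + (h * b - res)

Transformed code:
def run(res):
    nodes = nodes - 11
    b = 2 * 21
    res = res + (h > res)
    nodes = nodes + (h * b - res)
    emit(8)
    h = h * nodes
    return nodes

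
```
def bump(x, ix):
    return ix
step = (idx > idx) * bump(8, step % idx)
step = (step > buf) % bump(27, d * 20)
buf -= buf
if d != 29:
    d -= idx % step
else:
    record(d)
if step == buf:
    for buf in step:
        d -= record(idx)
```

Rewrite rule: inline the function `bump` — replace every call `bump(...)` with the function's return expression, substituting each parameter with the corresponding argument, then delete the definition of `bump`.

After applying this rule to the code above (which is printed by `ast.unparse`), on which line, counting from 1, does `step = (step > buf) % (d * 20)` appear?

Transformed code:
step = (idx > idx) * (step % idx)
step = (step > buf) % (d * 20)
buf -= buf
if d != 29:
    d -= idx % step
else:
    record(d)
if step == buf:
    for buf in step:
        d -= record(idx)

2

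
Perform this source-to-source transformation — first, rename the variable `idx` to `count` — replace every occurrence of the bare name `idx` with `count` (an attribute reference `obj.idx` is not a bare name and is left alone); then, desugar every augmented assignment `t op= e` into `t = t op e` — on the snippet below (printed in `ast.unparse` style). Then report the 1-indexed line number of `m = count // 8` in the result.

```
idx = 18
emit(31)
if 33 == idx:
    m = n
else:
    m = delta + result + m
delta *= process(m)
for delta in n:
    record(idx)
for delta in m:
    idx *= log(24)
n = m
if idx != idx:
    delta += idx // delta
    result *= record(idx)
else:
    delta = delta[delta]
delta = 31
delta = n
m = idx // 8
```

20

Transformed code:
count = 18
emit(31)
if 33 == count:
    m = n
else:
    m = delta + result + m
delta = delta * process(m)
for delta in n:
    record(count)
for delta in m:
    count = count * log(24)
n = m
if count != count:
    delta = delta + count // delta
    result = result * record(count)
else:
    delta = delta[delta]
delta = 31
delta = n
m = count // 8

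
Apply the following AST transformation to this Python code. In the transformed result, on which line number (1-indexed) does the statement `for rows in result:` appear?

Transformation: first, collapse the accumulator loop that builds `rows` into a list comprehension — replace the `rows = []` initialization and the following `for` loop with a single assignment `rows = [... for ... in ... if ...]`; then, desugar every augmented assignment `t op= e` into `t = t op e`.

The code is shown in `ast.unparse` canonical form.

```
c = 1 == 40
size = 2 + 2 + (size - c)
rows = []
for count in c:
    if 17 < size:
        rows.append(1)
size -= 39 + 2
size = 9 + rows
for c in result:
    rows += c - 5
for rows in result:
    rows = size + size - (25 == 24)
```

Transformed code:
c = 1 == 40
size = 2 + 2 + (size - c)
rows = [1 for count in c if 17 < size]
size = size - (39 + 2)
size = 9 + rows
for c in result:
    rows = rows + (c - 5)
for rows in result:
    rows = size + size - (25 == 24)

8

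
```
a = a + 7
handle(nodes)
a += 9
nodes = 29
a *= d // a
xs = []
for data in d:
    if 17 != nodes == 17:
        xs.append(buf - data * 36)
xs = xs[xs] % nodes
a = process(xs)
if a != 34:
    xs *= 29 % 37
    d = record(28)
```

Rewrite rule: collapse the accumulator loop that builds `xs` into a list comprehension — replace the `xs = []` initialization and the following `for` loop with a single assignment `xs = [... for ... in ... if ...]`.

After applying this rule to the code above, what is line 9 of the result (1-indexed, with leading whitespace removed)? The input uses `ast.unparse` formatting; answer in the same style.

Transformed code:
a = a + 7
handle(nodes)
a += 9
nodes = 29
a *= d // a
xs = [buf - data * 36 for data in d if 17 != nodes == 17]
xs = xs[xs] % nodes
a = process(xs)
if a != 34:
    xs *= 29 % 37
    d = record(28)

if a != 34:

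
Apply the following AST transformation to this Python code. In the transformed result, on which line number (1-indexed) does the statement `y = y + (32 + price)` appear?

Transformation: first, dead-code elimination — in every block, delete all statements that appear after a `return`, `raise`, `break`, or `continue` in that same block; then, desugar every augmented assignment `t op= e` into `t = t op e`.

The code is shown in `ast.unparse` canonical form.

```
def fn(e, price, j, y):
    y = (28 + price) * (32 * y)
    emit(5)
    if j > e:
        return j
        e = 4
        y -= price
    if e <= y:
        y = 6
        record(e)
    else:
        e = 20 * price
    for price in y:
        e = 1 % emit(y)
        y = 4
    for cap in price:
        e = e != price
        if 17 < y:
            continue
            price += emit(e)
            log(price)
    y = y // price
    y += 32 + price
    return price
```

Transformed code:
def fn(e, price, j, y):
    y = (28 + price) * (32 * y)
    emit(5)
    if j > e:
        return j
    if e <= y:
        y = 6
        record(e)
    else:
        e = 20 * price
    for price in y:
        e = 1 % emit(y)
        y = 4
    for cap in price:
        e = e != price
        if 17 < y:
            continue
    y = y // price
    y = y + (32 + price)
    return price

19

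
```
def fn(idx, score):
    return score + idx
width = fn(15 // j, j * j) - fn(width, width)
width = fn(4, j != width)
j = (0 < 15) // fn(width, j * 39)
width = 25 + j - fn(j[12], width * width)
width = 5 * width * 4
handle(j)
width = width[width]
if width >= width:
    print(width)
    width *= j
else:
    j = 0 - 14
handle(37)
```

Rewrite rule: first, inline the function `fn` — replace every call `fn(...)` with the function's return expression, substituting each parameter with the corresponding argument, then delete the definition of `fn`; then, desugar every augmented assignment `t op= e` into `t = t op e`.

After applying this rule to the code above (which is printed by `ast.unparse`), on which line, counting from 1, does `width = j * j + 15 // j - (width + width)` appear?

1

Transformed code:
width = j * j + 15 // j - (width + width)
width = (j != width) + 4
j = (0 < 15) // (j * 39 + width)
width = 25 + j - (width * width + j[12])
width = 5 * width * 4
handle(j)
width = width[width]
if width >= width:
    print(width)
    width = width * j
else:
    j = 0 - 14
handle(37)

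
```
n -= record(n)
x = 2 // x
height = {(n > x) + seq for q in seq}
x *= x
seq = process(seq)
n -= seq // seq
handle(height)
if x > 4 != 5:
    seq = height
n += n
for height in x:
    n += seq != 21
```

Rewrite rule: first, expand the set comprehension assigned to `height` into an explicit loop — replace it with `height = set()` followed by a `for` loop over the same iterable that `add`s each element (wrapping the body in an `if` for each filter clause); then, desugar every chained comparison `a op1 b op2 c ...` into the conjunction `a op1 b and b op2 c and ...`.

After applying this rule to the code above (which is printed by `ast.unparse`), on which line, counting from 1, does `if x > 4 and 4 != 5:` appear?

Transformed code:
n -= record(n)
x = 2 // x
height = set()
for q in seq:
    height.add((n > x) + seq)
x *= x
seq = process(seq)
n -= seq // seq
handle(height)
if x > 4 and 4 != 5:
    seq = height
n += n
for height in x:
    n += seq != 21

10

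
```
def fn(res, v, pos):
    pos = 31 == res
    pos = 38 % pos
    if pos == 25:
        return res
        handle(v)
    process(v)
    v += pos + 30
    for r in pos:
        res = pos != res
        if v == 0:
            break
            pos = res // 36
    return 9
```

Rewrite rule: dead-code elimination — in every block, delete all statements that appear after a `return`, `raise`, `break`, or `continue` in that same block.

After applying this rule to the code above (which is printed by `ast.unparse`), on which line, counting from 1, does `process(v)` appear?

6

Transformed code:
def fn(res, v, pos):
    pos = 31 == res
    pos = 38 % pos
    if pos == 25:
        return res
    process(v)
    v += pos + 30
    for r in pos:
        res = pos != res
        if v == 0:
            break
    return 9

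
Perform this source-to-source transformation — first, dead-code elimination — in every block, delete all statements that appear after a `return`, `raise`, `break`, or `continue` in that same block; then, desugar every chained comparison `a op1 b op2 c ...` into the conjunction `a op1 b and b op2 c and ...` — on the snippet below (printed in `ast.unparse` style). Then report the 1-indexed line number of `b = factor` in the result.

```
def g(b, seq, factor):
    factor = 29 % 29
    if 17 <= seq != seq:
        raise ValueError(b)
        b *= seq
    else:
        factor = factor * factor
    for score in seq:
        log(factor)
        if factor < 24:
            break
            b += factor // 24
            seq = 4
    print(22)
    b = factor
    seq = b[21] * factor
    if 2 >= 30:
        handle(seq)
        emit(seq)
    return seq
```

12

Transformed code:
def g(b, seq, factor):
    factor = 29 % 29
    if 17 <= seq and seq != seq:
        raise ValueError(b)
    else:
        factor = factor * factor
    for score in seq:
        log(factor)
        if factor < 24:
            break
    print(22)
    b = factor
    seq = b[21] * factor
    if 2 >= 30:
        handle(seq)
        emit(seq)
    return seq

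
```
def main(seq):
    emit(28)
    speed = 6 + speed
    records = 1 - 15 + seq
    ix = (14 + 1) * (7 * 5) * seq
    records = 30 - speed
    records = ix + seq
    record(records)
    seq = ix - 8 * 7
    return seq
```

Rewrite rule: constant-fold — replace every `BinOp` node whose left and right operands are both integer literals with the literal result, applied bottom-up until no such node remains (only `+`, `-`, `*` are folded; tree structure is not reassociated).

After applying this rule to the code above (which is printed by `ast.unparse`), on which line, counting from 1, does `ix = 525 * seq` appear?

Transformed code:
def main(seq):
    emit(28)
    speed = 6 + speed
    records = -14 + seq
    ix = 525 * seq
    records = 30 - speed
    records = ix + seq
    record(records)
    seq = ix - 56
    return seq

5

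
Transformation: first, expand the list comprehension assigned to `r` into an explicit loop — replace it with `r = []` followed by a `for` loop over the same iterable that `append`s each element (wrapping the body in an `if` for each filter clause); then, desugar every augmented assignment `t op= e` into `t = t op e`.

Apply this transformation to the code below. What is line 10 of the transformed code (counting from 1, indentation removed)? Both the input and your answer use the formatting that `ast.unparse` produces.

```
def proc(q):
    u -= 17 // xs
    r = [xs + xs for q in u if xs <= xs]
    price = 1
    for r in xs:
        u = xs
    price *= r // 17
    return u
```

Transformed code:
def proc(q):
    u = u - 17 // xs
    r = []
    for q in u:
        if xs <= xs:
            r.append(xs + xs)
    price = 1
    for r in xs:
        u = xs
    price = price * (r // 17)
    return u

price = price * (r // 17)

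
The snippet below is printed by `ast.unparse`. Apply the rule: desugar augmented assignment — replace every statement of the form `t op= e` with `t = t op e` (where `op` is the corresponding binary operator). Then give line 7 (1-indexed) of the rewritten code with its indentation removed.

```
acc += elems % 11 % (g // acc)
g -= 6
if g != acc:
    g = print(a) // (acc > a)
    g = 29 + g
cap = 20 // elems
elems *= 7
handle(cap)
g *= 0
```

Transformed code:
acc = acc + elems % 11 % (g // acc)
g = g - 6
if g != acc:
    g = print(a) // (acc > a)
    g = 29 + g
cap = 20 // elems
elems = elems * 7
handle(cap)
g = g * 0

elems = elems * 7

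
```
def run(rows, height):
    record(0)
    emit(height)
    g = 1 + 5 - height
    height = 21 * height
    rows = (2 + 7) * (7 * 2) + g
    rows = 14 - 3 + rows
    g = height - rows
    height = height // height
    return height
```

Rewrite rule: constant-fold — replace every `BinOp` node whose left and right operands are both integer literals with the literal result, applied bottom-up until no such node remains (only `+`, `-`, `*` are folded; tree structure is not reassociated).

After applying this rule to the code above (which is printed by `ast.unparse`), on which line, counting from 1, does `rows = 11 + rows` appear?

Transformed code:
def run(rows, height):
    record(0)
    emit(height)
    g = 6 - height
    height = 21 * height
    rows = 126 + g
    rows = 11 + rows
    g = height - rows
    height = height // height
    return height

7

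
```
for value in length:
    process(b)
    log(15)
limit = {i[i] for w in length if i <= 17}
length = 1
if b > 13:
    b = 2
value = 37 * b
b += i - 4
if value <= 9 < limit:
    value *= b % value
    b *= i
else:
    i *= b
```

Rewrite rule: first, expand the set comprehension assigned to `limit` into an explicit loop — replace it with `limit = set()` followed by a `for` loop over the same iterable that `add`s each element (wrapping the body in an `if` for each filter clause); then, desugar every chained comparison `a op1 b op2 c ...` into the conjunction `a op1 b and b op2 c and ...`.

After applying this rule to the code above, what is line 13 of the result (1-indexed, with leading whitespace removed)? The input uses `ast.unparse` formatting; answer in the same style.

Transformed code:
for value in length:
    process(b)
    log(15)
limit = set()
for w in length:
    if i <= 17:
        limit.add(i[i])
length = 1
if b > 13:
    b = 2
value = 37 * b
b += i - 4
if value <= 9 and 9 < limit:
    value *= b % value
    b *= i
else:
    i *= b

if value <= 9 and 9 < limit:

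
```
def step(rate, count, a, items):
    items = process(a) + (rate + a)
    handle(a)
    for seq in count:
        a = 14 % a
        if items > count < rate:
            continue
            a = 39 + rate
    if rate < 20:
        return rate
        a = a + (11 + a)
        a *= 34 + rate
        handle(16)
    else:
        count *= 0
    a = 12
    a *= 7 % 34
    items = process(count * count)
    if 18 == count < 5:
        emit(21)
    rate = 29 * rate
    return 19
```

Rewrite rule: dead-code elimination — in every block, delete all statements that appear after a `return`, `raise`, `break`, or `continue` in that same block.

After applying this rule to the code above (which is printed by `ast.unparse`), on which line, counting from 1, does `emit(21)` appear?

16

Transformed code:
def step(rate, count, a, items):
    items = process(a) + (rate + a)
    handle(a)
    for seq in count:
        a = 14 % a
        if items > count < rate:
            continue
    if rate < 20:
        return rate
    else:
        count *= 0
    a = 12
    a *= 7 % 34
    items = process(count * count)
    if 18 == count < 5:
        emit(21)
    rate = 29 * rate
    return 19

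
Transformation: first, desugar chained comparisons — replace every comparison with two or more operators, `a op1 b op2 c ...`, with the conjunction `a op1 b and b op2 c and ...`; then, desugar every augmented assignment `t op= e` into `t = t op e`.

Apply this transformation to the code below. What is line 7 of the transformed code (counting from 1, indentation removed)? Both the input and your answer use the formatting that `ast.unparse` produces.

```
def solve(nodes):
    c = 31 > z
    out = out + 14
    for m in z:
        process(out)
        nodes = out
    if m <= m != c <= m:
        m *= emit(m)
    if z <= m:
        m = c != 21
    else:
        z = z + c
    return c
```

if m <= m and m != c and (c <= m):

Transformed code:
def solve(nodes):
    c = 31 > z
    out = out + 14
    for m in z:
        process(out)
        nodes = out
    if m <= m and m != c and (c <= m):
        m = m * emit(m)
    if z <= m:
        m = c != 21
    else:
        z = z + c
    return c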